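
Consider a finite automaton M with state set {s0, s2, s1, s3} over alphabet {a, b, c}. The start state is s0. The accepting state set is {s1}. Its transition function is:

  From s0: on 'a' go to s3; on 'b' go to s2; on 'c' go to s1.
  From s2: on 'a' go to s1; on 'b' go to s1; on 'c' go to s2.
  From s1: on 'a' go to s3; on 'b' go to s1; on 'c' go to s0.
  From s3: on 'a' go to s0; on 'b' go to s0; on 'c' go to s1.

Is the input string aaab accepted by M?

start at s0
read 'a': s0 → s3
read 'a': s3 → s0
read 'a': s0 → s3
read 'b': s3 → s0
End state s0 is not accepting.

No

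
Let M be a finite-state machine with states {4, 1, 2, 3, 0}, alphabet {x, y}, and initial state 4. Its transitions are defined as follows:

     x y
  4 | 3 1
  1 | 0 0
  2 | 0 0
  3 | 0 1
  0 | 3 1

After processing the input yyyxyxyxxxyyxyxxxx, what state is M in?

3

Trace: 4 -y-> 1 -y-> 0 -y-> 1 -x-> 0 -y-> 1 -x-> 0 -y-> 1 -x-> 0 -x-> 3 -x-> 0 -y-> 1 -y-> 0 -x-> 3 -y-> 1 -x-> 0 -x-> 3 -x-> 0 -x-> 3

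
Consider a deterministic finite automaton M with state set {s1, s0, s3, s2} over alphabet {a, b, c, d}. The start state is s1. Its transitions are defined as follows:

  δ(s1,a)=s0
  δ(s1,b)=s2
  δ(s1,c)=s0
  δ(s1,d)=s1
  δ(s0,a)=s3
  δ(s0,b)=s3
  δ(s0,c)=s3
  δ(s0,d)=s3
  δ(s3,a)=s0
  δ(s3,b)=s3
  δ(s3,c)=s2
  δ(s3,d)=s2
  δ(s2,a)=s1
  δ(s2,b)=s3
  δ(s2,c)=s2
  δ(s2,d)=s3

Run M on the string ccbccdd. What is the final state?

s1 → s0 → s3 → s3 → s2 → s2 → s3 → s2

s2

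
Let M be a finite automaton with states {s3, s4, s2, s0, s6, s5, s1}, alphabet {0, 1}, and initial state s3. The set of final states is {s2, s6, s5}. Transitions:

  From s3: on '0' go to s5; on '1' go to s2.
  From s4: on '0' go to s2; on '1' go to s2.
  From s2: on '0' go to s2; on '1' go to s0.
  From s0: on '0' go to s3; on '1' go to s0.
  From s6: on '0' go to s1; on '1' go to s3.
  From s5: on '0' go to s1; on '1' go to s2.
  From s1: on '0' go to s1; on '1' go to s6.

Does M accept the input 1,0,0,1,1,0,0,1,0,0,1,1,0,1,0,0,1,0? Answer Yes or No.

Trace: s3 -1-> s2 -0-> s2 -0-> s2 -1-> s0 -1-> s0 -0-> s3 -0-> s5 -1-> s2 -0-> s2 -0-> s2 -1-> s0 -1-> s0 -0-> s3 -1-> s2 -0-> s2 -0-> s2 -1-> s0 -0-> s3
End state s3 is not accepting.

No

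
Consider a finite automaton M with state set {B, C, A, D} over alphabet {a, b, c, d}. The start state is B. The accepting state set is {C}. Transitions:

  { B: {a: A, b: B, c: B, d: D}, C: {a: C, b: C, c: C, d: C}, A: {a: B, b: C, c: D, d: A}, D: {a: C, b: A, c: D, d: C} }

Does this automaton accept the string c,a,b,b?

Yes

start at B
read 'c': B → B
read 'a': B → A
read 'b': A → C
read 'b': C → C
End state C is accepting.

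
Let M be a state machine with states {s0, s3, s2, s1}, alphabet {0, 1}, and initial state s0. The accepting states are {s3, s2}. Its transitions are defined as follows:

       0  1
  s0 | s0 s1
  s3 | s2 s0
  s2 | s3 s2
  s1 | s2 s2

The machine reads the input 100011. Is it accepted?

Yes

start at s0
read '1': s0 → s1
read '0': s1 → s2
read '0': s2 → s3
read '0': s3 → s2
read '1': s2 → s2
read '1': s2 → s2
End state s2 is accepting.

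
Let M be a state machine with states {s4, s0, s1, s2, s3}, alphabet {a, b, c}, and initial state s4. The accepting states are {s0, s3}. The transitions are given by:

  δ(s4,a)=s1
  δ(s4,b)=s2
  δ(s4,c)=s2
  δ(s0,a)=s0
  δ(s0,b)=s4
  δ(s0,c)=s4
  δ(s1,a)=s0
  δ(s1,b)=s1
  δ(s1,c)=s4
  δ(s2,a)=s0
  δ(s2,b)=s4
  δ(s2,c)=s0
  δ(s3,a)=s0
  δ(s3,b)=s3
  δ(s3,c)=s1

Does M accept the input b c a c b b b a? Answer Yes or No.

Yes

Trace: s4 -b-> s2 -c-> s0 -a-> s0 -c-> s4 -b-> s2 -b-> s4 -b-> s2 -a-> s0
End state s0 is accepting.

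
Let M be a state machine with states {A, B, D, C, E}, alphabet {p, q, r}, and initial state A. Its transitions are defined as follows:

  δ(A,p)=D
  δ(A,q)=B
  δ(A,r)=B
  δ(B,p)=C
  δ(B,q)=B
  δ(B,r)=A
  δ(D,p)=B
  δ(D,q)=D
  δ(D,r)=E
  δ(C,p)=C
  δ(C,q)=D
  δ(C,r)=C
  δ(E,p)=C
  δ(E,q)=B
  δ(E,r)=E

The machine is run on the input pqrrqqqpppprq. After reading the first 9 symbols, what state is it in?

start at A
read 'p': A → D
read 'q': D → D
read 'r': D → E
read 'r': E → E
read 'q': E → B
read 'q': B → B
read 'q': B → B
read 'p': B → C
read 'p': C → C
After 9 symbols: C.

C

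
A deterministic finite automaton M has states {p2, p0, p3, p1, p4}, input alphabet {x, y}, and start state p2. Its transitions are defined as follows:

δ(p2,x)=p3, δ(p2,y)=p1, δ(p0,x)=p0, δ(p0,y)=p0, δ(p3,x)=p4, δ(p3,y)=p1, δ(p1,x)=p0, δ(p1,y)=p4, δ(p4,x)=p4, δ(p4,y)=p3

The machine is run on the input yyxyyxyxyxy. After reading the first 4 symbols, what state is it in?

p3

p2 → p1 → p4 → p4 → p3
After 4 symbols: p3.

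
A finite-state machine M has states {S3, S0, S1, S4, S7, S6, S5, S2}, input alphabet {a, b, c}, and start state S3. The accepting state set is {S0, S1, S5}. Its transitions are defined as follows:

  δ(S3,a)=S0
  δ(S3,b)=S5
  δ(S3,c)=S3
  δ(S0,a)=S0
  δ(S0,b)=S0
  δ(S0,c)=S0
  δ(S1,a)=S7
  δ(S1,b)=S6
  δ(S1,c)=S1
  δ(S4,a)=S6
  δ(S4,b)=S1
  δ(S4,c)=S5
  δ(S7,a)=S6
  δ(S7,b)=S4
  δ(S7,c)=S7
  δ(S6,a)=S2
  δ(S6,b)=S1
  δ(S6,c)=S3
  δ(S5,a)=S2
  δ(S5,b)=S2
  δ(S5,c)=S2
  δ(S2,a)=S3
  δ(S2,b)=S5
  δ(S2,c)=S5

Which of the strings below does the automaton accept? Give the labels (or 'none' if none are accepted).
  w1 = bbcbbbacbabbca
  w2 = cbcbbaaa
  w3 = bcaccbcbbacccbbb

w2, w3

w1:
  start at S3
  read 'b': S3 → S5
  read 'b': S5 → S2
  read 'c': S2 → S5
  read 'b': S5 → S2
  read 'b': S2 → S5
  read 'b': S5 → S2
  read 'a': S2 → S3
  read 'c': S3 → S3
  read 'b': S3 → S5
  read 'a': S5 → S2
  read 'b': S2 → S5
  read 'b': S5 → S2
  read 'c': S2 → S5
  read 'a': S5 → S2
  end S2, rejected
w2:
  start at S3
  read 'c': S3 → S3
  read 'b': S3 → S5
  read 'c': S5 → S2
  read 'b': S2 → S5
  read 'b': S5 → S2
  read 'a': S2 → S3
  read 'a': S3 → S0
  read 'a': S0 → S0
  end S0, accepted
w3:
  start at S3
  read 'b': S3 → S5
  read 'c': S5 → S2
  read 'a': S2 → S3
  read 'c': S3 → S3
  read 'c': S3 → S3
  read 'b': S3 → S5
  read 'c': S5 → S2
  read 'b': S2 → S5
  read 'b': S5 → S2
  read 'a': S2 → S3
  read 'c': S3 → S3
  read 'c': S3 → S3
  read 'c': S3 → S3
  read 'b': S3 → S5
  read 'b': S5 → S2
  read 'b': S2 → S5
  end S5, accepted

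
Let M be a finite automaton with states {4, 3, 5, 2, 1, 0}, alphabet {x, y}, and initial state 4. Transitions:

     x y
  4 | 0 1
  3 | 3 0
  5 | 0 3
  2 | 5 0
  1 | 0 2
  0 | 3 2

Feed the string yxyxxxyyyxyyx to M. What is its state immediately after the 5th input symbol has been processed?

0

Trace: 4 -y-> 1 -x-> 0 -y-> 2 -x-> 5 -x-> 0
After 5 symbols: 0.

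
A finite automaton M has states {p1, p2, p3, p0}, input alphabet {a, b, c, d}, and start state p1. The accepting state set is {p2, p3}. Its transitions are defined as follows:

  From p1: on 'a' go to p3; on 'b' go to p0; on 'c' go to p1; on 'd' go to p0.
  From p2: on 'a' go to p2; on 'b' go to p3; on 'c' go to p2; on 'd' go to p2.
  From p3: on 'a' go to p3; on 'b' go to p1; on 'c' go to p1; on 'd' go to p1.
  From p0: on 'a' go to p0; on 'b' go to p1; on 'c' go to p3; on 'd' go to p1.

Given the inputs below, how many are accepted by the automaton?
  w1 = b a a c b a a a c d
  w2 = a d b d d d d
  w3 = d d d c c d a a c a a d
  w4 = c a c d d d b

0

w1:
  start at p1
  read 'b': p1 → p0
  read 'a': p0 → p0
  read 'a': p0 → p0
  read 'c': p0 → p3
  read 'b': p3 → p1
  read 'a': p1 → p3
  read 'a': p3 → p3
  read 'a': p3 → p3
  read 'c': p3 → p1
  read 'd': p1 → p0
  end p0, rejected
w2:
  start at p1
  read 'a': p1 → p3
  read 'd': p3 → p1
  read 'b': p1 → p0
  read 'd': p0 → p1
  read 'd': p1 → p0
  read 'd': p0 → p1
  read 'd': p1 → p0
  end p0, rejected
w3:
  start at p1
  read 'd': p1 → p0
  read 'd': p0 → p1
  read 'd': p1 → p0
  read 'c': p0 → p3
  read 'c': p3 → p1
  read 'd': p1 → p0
  read 'a': p0 → p0
  read 'a': p0 → p0
  read 'c': p0 → p3
  read 'a': p3 → p3
  read 'a': p3 → p3
  read 'd': p3 → p1
  end p1, rejected
w4:
  start at p1
  read 'c': p1 → p1
  read 'a': p1 → p3
  read 'c': p3 → p1
  read 'd': p1 → p0
  read 'd': p0 → p1
  read 'd': p1 → p0
  read 'b': p0 → p1
  end p1, rejected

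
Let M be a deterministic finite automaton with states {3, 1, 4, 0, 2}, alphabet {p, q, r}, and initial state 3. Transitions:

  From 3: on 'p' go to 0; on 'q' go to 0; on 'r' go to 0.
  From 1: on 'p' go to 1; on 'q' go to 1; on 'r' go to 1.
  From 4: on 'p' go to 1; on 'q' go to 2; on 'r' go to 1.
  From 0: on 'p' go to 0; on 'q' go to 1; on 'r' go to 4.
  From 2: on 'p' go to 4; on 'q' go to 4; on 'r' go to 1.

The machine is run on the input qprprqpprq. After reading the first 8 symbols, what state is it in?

start at 3
read 'q': 3 → 0
read 'p': 0 → 0
read 'r': 0 → 4
read 'p': 4 → 1
read 'r': 1 → 1
read 'q': 1 → 1
read 'p': 1 → 1
read 'p': 1 → 1
After 8 symbols: 1.

1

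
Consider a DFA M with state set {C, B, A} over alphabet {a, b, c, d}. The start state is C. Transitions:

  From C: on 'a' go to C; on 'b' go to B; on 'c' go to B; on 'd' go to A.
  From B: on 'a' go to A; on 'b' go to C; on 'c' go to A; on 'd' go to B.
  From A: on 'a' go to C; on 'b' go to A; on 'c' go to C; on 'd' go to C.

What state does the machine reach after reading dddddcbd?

Trace: C -d-> A -d-> C -d-> A -d-> C -d-> A -c-> C -b-> B -d-> B

B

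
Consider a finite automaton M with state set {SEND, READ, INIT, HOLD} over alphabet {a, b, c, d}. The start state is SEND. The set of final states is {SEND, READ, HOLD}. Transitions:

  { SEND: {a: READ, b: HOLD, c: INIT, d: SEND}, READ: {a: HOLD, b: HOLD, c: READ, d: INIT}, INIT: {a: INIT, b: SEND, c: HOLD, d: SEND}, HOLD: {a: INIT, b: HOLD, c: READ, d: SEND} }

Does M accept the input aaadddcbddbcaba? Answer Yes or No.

SEND → READ → HOLD → INIT → SEND → SEND → SEND → INIT → SEND → SEND → SEND → HOLD → READ → HOLD → HOLD → INIT
End state INIT is not accepting.

No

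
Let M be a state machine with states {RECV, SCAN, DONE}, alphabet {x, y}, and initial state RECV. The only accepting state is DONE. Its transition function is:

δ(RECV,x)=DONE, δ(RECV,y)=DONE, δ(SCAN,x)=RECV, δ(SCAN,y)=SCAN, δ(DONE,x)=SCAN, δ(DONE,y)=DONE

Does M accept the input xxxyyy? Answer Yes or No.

Yes

RECV → DONE → SCAN → RECV → DONE → DONE → DONE
End state DONE is accepting.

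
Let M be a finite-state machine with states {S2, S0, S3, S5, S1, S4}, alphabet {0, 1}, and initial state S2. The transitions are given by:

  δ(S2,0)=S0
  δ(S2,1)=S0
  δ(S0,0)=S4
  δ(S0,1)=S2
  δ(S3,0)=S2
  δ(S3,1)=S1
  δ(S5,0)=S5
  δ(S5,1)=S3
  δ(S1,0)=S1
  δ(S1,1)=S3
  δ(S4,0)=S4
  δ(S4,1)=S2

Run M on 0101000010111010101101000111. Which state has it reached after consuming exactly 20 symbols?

Trace: S2 -0-> S0 -1-> S2 -0-> S0 -1-> S2 -0-> S0 -0-> S4 -0-> S4 -0-> S4 -1-> S2 -0-> S0 -1-> S2 -1-> S0 -1-> S2 -0-> S0 -1-> S2 -0-> S0 -1-> S2 -0-> S0 -1-> S2 -1-> S0
After 20 symbols: S0.

S0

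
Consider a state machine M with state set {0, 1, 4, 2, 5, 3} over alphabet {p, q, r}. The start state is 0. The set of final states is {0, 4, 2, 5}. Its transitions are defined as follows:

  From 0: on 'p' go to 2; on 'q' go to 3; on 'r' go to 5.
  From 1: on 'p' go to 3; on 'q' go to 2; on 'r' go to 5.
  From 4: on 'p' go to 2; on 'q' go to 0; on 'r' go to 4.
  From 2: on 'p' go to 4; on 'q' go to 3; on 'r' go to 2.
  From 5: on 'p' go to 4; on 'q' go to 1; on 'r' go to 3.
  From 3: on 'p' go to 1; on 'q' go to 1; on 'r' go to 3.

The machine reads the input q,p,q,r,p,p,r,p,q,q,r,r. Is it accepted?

No

Trace: 0 -q-> 3 -p-> 1 -q-> 2 -r-> 2 -p-> 4 -p-> 2 -r-> 2 -p-> 4 -q-> 0 -q-> 3 -r-> 3 -r-> 3
End state 3 is not accepting.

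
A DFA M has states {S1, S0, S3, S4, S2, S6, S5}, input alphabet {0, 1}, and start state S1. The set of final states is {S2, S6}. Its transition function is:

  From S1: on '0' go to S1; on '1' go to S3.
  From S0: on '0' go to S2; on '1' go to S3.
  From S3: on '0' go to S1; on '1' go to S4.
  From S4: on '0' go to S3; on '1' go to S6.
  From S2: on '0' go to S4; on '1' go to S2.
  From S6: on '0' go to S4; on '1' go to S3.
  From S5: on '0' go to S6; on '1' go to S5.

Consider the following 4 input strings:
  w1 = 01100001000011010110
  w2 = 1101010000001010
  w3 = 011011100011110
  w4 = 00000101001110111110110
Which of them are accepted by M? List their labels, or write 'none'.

w1: S1 → S1 → S3 → S4 → S3 → S1 → S1 → S1 → S3 → S1 → S1 → S1 → S1 → S3 → S4 → S3 → S4 → S3 → S4 → S6 → S4  → end S4, rejected
w2: S1 → S3 → S4 → S3 → S4 → S3 → S4 → S3 → S1 → S1 → S1 → S1 → S1 → S3 → S1 → S3 → S1  → end S1, rejected
w3: S1 → S1 → S3 → S4 → S3 → S4 → S6 → S3 → S1 → S1 → S1 → S3 → S4 → S6 → S3 → S1  → end S1, rejected
w4: S1 → S1 → S1 → S1 → S1 → S1 → S3 → S1 → S3 → S1 → S1 → S3 → S4 → S6 → S4 → S6 → S3 → S4 → S6 → S3 → S1 → S3 → S4 → S3  → end S3, rejected

none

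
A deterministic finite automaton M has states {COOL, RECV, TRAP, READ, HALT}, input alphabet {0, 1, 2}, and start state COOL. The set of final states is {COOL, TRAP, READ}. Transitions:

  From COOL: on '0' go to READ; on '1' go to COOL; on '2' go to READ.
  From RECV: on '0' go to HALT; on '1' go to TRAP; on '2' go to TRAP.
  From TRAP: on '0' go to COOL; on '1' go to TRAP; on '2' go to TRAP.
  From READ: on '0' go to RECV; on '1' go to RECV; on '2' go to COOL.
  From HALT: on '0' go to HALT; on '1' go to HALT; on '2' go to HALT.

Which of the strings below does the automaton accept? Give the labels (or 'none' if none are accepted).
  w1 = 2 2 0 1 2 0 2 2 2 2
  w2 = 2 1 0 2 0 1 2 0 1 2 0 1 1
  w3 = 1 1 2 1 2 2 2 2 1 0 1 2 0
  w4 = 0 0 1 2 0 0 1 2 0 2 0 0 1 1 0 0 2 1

w1: Trace: COOL -2-> READ -2-> COOL -0-> READ -1-> RECV -2-> TRAP -0-> COOL -2-> READ -2-> COOL -2-> READ -2-> COOL  → end COOL, accepted
w2: Trace: COOL -2-> READ -1-> RECV -0-> HALT -2-> HALT -0-> HALT -1-> HALT -2-> HALT -0-> HALT -1-> HALT -2-> HALT -0-> HALT -1-> HALT -1-> HALT  → end HALT, rejected
w3: Trace: COOL -1-> COOL -1-> COOL -2-> READ -1-> RECV -2-> TRAP -2-> TRAP -2-> TRAP -2-> TRAP -1-> TRAP -0-> COOL -1-> COOL -2-> READ -0-> RECV  → end RECV, rejected
w4: Trace: COOL -0-> READ -0-> RECV -1-> TRAP -2-> TRAP -0-> COOL -0-> READ -1-> RECV -2-> TRAP -0-> COOL -2-> READ -0-> RECV -0-> HALT -1-> HALT -1-> HALT -0-> HALT -0-> HALT -2-> HALT -1-> HALT  → end HALT, rejected

w1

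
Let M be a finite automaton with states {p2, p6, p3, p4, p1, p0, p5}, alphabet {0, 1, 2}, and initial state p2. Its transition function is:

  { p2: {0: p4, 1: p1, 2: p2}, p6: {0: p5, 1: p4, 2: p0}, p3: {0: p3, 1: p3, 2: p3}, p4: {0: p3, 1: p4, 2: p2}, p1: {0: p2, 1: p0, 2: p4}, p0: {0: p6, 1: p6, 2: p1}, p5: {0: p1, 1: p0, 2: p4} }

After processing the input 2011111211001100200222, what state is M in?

p3

start at p2
read '2': p2 → p2
read '0': p2 → p4
read '1': p4 → p4
read '1': p4 → p4
read '1': p4 → p4
read '1': p4 → p4
read '1': p4 → p4
read '2': p4 → p2
read '1': p2 → p1
read '1': p1 → p0
read '0': p0 → p6
read '0': p6 → p5
read '1': p5 → p0
read '1': p0 → p6
read '0': p6 → p5
read '0': p5 → p1
read '2': p1 → p4
read '0': p4 → p3
read '0': p3 → p3
read '2': p3 → p3
read '2': p3 → p3
read '2': p3 → p3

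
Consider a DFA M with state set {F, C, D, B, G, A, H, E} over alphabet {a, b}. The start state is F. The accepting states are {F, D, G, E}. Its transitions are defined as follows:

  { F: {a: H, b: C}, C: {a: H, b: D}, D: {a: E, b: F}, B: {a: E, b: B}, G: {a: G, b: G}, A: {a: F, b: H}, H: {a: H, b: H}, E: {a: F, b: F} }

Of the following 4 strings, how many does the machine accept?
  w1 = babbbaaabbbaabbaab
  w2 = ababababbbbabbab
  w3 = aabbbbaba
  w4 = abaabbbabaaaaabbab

0

w1: F → C → H → H → H → H → H → H → H → H → H → H → H → H → H → H → H → H → H  → end H, rejected
w2: F → H → H → H → H → H → H → H → H → H → H → H → H → H → H → H → H  → end H, rejected
w3: F → H → H → H → H → H → H → H → H → H  → end H, rejected
w4: F → H → H → H → H → H → H → H → H → H → H → H → H → H → H → H → H → H → H  → end H, rejected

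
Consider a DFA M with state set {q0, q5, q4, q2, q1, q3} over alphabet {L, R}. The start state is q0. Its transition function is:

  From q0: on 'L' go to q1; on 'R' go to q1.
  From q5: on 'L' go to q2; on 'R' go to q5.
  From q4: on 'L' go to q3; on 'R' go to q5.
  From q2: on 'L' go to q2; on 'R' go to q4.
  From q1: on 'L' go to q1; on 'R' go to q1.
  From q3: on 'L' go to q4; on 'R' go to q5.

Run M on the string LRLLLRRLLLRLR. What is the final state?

start at q0
read 'L': q0 → q1
read 'R': q1 → q1
read 'L': q1 → q1
read 'L': q1 → q1
read 'L': q1 → q1
read 'R': q1 → q1
read 'R': q1 → q1
read 'L': q1 → q1
read 'L': q1 → q1
read 'L': q1 → q1
read 'R': q1 → q1
read 'L': q1 → q1
read 'R': q1 → q1

q1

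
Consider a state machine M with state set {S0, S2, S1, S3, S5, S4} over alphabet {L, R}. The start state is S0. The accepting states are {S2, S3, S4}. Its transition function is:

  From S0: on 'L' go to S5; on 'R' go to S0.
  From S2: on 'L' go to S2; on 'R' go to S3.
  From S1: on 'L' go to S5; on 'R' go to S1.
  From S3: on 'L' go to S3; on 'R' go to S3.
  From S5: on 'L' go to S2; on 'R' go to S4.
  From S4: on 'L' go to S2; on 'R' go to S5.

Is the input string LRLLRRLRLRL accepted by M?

start at S0
read 'L': S0 → S5
read 'R': S5 → S4
read 'L': S4 → S2
read 'L': S2 → S2
read 'R': S2 → S3
read 'R': S3 → S3
read 'L': S3 → S3
read 'R': S3 → S3
read 'L': S3 → S3
read 'R': S3 → S3
read 'L': S3 → S3
End state S3 is accepting.

Yes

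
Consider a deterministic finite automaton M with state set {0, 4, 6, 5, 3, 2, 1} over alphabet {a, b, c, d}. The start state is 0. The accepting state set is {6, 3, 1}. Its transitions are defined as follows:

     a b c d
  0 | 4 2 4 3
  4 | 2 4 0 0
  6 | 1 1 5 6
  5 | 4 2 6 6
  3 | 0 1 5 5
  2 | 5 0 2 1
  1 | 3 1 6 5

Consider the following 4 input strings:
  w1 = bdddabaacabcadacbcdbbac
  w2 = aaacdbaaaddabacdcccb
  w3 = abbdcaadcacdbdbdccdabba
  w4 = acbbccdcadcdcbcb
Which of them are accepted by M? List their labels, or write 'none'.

w1: Trace: 0 -b-> 2 -d-> 1 -d-> 5 -d-> 6 -a-> 1 -b-> 1 -a-> 3 -a-> 0 -c-> 4 -a-> 2 -b-> 0 -c-> 4 -a-> 2 -d-> 1 -a-> 3 -c-> 5 -b-> 2 -c-> 2 -d-> 1 -b-> 1 -b-> 1 -a-> 3 -c-> 5  → end 5, rejected
w2: Trace: 0 -a-> 4 -a-> 2 -a-> 5 -c-> 6 -d-> 6 -b-> 1 -a-> 3 -a-> 0 -a-> 4 -d-> 0 -d-> 3 -a-> 0 -b-> 2 -a-> 5 -c-> 6 -d-> 6 -c-> 5 -c-> 6 -c-> 5 -b-> 2  → end 2, rejected
w3: Trace: 0 -a-> 4 -b-> 4 -b-> 4 -d-> 0 -c-> 4 -a-> 2 -a-> 5 -d-> 6 -c-> 5 -a-> 4 -c-> 0 -d-> 3 -b-> 1 -d-> 5 -b-> 2 -d-> 1 -c-> 6 -c-> 5 -d-> 6 -a-> 1 -b-> 1 -b-> 1 -a-> 3  → end 3, accepted
w4: Trace: 0 -a-> 4 -c-> 0 -b-> 2 -b-> 0 -c-> 4 -c-> 0 -d-> 3 -c-> 5 -a-> 4 -d-> 0 -c-> 4 -d-> 0 -c-> 4 -b-> 4 -c-> 0 -b-> 2  → end 2, rejected

w3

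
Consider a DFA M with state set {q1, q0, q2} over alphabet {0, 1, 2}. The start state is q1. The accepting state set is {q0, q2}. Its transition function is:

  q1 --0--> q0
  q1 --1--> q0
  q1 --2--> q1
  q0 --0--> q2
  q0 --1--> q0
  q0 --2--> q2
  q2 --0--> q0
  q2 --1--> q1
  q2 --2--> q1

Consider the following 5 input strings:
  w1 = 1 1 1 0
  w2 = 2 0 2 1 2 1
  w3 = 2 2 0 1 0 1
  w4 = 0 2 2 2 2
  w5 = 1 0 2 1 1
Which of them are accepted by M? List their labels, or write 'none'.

w1:
  start at q1
  read '1': q1 → q0
  read '1': q0 → q0
  read '1': q0 → q0
  read '0': q0 → q2
  end q2, accepted
w2:
  start at q1
  read '2': q1 → q1
  read '0': q1 → q0
  read '2': q0 → q2
  read '1': q2 → q1
  read '2': q1 → q1
  read '1': q1 → q0
  end q0, accepted
w3:
  start at q1
  read '2': q1 → q1
  read '2': q1 → q1
  read '0': q1 → q0
  read '1': q0 → q0
  read '0': q0 → q2
  read '1': q2 → q1
  end q1, rejected
w4:
  start at q1
  read '0': q1 → q0
  read '2': q0 → q2
  read '2': q2 → q1
  read '2': q1 → q1
  read '2': q1 → q1
  end q1, rejected
w5:
  start at q1
  read '1': q1 → q0
  read '0': q0 → q2
  read '2': q2 → q1
  read '1': q1 → q0
  read '1': q0 → q0
  end q0, accepted

w1, w2, w5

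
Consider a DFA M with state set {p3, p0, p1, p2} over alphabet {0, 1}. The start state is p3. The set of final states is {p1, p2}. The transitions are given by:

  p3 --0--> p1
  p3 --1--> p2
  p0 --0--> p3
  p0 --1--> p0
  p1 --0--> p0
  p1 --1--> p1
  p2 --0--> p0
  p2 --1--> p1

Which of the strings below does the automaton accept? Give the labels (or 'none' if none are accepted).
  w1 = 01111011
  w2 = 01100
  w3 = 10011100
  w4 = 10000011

w1: Trace: p3 -0-> p1 -1-> p1 -1-> p1 -1-> p1 -1-> p1 -0-> p0 -1-> p0 -1-> p0  → end p0, rejected
w2: Trace: p3 -0-> p1 -1-> p1 -1-> p1 -0-> p0 -0-> p3  → end p3, rejected
w3: Trace: p3 -1-> p2 -0-> p0 -0-> p3 -1-> p2 -1-> p1 -1-> p1 -0-> p0 -0-> p3  → end p3, rejected
w4: Trace: p3 -1-> p2 -0-> p0 -0-> p3 -0-> p1 -0-> p0 -0-> p3 -1-> p2 -1-> p1  → end p1, accepted

w4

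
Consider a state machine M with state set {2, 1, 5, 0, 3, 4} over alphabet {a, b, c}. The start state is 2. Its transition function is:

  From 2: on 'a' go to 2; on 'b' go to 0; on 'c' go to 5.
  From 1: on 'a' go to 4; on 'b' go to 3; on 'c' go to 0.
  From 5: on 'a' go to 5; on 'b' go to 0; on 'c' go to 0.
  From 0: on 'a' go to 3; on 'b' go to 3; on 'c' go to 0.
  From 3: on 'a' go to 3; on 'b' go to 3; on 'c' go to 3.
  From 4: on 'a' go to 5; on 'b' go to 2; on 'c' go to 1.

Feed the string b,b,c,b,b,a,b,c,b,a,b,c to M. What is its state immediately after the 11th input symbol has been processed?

Trace: 2 -b-> 0 -b-> 3 -c-> 3 -b-> 3 -b-> 3 -a-> 3 -b-> 3 -c-> 3 -b-> 3 -a-> 3 -b-> 3
After 11 symbols: 3.

3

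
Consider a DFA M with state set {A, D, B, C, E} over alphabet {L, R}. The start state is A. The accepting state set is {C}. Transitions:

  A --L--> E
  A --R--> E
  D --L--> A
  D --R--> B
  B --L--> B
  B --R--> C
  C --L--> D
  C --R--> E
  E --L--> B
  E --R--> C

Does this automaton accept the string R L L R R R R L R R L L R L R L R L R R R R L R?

A → E → B → B → C → E → C → E → B → C → E → B → B → C → D → B → B → C → D → B → C → E → C → D → B
End state B is not accepting.

No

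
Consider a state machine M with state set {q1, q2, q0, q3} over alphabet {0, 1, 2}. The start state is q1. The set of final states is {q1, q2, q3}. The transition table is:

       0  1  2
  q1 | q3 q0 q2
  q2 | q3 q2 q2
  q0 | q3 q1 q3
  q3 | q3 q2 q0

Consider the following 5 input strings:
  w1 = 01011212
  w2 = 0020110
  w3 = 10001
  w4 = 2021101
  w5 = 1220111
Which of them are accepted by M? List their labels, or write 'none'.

w1: q1 → q3 → q2 → q3 → q2 → q2 → q2 → q2 → q2  → end q2, accepted
w2: q1 → q3 → q3 → q0 → q3 → q2 → q2 → q3  → end q3, accepted
w3: q1 → q0 → q3 → q3 → q3 → q2  → end q2, accepted
w4: q1 → q2 → q3 → q0 → q1 → q0 → q3 → q2  → end q2, accepted
w5: q1 → q0 → q3 → q0 → q3 → q2 → q2 → q2  → end q2, accepted

w1, w2, w3, w4, w5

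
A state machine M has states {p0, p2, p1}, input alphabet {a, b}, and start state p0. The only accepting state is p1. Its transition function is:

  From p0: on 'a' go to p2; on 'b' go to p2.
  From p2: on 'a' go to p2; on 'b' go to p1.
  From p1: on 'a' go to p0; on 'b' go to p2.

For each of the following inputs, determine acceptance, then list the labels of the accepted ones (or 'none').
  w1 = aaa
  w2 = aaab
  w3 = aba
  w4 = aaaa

w2

w1:
  start at p0
  read 'a': p0 → p2
  read 'a': p2 → p2
  read 'a': p2 → p2
  end p2, rejected
w2:
  start at p0
  read 'a': p0 → p2
  read 'a': p2 → p2
  read 'a': p2 → p2
  read 'b': p2 → p1
  end p1, accepted
w3:
  start at p0
  read 'a': p0 → p2
  read 'b': p2 → p1
  read 'a': p1 → p0
  end p0, rejected
w4:
  start at p0
  read 'a': p0 → p2
  read 'a': p2 → p2
  read 'a': p2 → p2
  read 'a': p2 → p2
  end p2, rejected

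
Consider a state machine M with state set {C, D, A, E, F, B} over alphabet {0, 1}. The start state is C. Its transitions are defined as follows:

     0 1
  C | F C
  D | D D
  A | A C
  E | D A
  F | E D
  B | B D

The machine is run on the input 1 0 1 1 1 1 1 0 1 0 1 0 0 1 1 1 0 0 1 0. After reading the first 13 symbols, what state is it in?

D

C → C → F → D → D → D → D → D → D → D → D → D → D → D
After 13 symbols: D.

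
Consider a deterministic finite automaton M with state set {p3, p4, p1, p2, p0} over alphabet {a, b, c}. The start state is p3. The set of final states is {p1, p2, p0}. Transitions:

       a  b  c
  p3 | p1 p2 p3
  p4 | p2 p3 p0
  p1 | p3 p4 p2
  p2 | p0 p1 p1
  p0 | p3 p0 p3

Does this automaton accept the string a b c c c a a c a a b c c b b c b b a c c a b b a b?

Trace: p3 -a-> p1 -b-> p4 -c-> p0 -c-> p3 -c-> p3 -a-> p1 -a-> p3 -c-> p3 -a-> p1 -a-> p3 -b-> p2 -c-> p1 -c-> p2 -b-> p1 -b-> p4 -c-> p0 -b-> p0 -b-> p0 -a-> p3 -c-> p3 -c-> p3 -a-> p1 -b-> p4 -b-> p3 -a-> p1 -b-> p4
End state p4 is not accepting.

No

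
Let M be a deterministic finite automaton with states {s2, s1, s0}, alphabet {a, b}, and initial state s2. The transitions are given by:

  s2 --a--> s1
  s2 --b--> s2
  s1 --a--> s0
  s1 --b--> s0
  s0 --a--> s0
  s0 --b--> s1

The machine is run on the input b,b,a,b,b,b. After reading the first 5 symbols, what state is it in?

Trace: s2 -b-> s2 -b-> s2 -a-> s1 -b-> s0 -b-> s1
After 5 symbols: s1.

s1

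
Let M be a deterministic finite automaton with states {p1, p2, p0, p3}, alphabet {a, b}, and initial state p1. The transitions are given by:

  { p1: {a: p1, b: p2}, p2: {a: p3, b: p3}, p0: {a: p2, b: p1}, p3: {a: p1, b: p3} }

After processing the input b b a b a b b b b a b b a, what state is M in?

start at p1
read 'b': p1 → p2
read 'b': p2 → p3
read 'a': p3 → p1
read 'b': p1 → p2
read 'a': p2 → p3
read 'b': p3 → p3
read 'b': p3 → p3
read 'b': p3 → p3
read 'b': p3 → p3
read 'a': p3 → p1
read 'b': p1 → p2
read 'b': p2 → p3
read 'a': p3 → p1

p1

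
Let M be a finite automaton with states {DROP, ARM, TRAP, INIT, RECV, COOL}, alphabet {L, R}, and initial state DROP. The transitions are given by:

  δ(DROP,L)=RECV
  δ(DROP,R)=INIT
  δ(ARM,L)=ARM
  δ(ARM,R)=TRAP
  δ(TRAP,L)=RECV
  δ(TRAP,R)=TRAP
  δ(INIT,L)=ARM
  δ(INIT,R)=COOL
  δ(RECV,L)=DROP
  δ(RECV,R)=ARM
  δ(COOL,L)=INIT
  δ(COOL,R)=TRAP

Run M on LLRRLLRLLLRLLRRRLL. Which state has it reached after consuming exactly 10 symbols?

DROP → RECV → DROP → INIT → COOL → INIT → ARM → TRAP → RECV → DROP → RECV
After 10 symbols: RECV.

RECV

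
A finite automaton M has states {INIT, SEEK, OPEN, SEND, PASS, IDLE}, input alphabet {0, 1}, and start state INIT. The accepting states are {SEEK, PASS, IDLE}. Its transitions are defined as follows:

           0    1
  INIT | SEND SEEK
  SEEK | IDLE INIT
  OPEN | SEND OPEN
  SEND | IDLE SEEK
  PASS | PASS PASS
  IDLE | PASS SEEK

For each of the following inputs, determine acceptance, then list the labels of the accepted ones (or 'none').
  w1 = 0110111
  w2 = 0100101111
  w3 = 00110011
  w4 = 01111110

w1:
  start at INIT
  read '0': INIT → SEND
  read '1': SEND → SEEK
  read '1': SEEK → INIT
  read '0': INIT → SEND
  read '1': SEND → SEEK
  read '1': SEEK → INIT
  read '1': INIT → SEEK
  end SEEK, accepted
w2:
  start at INIT
  read '0': INIT → SEND
  read '1': SEND → SEEK
  read '0': SEEK → IDLE
  read '0': IDLE → PASS
  read '1': PASS → PASS
  read '0': PASS → PASS
  read '1': PASS → PASS
  read '1': PASS → PASS
  read '1': PASS → PASS
  read '1': PASS → PASS
  end PASS, accepted
w3:
  start at INIT
  read '0': INIT → SEND
  read '0': SEND → IDLE
  read '1': IDLE → SEEK
  read '1': SEEK → INIT
  read '0': INIT → SEND
  read '0': SEND → IDLE
  read '1': IDLE → SEEK
  read '1': SEEK → INIT
  end INIT, rejected
w4:
  start at INIT
  read '0': INIT → SEND
  read '1': SEND → SEEK
  read '1': SEEK → INIT
  read '1': INIT → SEEK
  read '1': SEEK → INIT
  read '1': INIT → SEEK
  read '1': SEEK → INIT
  read '0': INIT → SEND
  end SEND, rejected

w1, w2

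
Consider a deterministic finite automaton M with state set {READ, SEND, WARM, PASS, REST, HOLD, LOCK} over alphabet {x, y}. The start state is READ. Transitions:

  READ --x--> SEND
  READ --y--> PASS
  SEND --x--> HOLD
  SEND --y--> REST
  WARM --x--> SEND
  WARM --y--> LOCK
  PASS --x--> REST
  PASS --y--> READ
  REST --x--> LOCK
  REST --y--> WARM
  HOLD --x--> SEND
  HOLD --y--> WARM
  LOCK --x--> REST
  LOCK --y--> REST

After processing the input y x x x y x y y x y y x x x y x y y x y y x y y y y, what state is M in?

Trace: READ -y-> PASS -x-> REST -x-> LOCK -x-> REST -y-> WARM -x-> SEND -y-> REST -y-> WARM -x-> SEND -y-> REST -y-> WARM -x-> SEND -x-> HOLD -x-> SEND -y-> REST -x-> LOCK -y-> REST -y-> WARM -x-> SEND -y-> REST -y-> WARM -x-> SEND -y-> REST -y-> WARM -y-> LOCK -y-> REST

REST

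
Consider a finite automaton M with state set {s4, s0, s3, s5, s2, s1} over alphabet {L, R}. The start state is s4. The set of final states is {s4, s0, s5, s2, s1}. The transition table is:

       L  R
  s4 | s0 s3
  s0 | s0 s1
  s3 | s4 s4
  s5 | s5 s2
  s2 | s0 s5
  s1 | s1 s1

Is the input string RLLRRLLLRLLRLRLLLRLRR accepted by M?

start at s4
read 'R': s4 → s3
read 'L': s3 → s4
read 'L': s4 → s0
read 'R': s0 → s1
read 'R': s1 → s1
read 'L': s1 → s1
read 'L': s1 → s1
read 'L': s1 → s1
read 'R': s1 → s1
read 'L': s1 → s1
read 'L': s1 → s1
read 'R': s1 → s1
read 'L': s1 → s1
read 'R': s1 → s1
read 'L': s1 → s1
read 'L': s1 → s1
read 'L': s1 → s1
read 'R': s1 → s1
read 'L': s1 → s1
read 'R': s1 → s1
read 'R': s1 → s1
End state s1 is accepting.

Yes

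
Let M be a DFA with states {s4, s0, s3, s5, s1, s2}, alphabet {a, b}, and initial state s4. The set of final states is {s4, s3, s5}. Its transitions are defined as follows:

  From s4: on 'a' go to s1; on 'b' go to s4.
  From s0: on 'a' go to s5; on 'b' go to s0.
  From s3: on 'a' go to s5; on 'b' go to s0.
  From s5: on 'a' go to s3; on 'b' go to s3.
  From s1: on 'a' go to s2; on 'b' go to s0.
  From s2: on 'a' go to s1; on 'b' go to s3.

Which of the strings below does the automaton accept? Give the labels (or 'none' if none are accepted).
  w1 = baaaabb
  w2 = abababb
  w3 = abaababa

w1: Trace: s4 -b-> s4 -a-> s1 -a-> s2 -a-> s1 -a-> s2 -b-> s3 -b-> s0  → end s0, rejected
w2: Trace: s4 -a-> s1 -b-> s0 -a-> s5 -b-> s3 -a-> s5 -b-> s3 -b-> s0  → end s0, rejected
w3: Trace: s4 -a-> s1 -b-> s0 -a-> s5 -a-> s3 -b-> s0 -a-> s5 -b-> s3 -a-> s5  → end s5, accepted

w3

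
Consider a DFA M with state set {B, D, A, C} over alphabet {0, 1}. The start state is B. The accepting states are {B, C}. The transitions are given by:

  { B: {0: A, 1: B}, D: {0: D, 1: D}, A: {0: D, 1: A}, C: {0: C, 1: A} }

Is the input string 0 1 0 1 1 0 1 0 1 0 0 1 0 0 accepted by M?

Trace: B -0-> A -1-> A -0-> D -1-> D -1-> D -0-> D -1-> D -0-> D -1-> D -0-> D -0-> D -1-> D -0-> D -0-> D
End state D is not accepting.

No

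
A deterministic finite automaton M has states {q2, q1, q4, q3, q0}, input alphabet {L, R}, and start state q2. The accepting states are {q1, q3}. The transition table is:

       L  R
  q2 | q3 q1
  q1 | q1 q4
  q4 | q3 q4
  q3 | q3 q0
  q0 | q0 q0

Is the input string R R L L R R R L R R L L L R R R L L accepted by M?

q2 → q1 → q4 → q3 → q3 → q0 → q0 → q0 → q0 → q0 → q0 → q0 → q0 → q0 → q0 → q0 → q0 → q0 → q0
End state q0 is not accepting.

No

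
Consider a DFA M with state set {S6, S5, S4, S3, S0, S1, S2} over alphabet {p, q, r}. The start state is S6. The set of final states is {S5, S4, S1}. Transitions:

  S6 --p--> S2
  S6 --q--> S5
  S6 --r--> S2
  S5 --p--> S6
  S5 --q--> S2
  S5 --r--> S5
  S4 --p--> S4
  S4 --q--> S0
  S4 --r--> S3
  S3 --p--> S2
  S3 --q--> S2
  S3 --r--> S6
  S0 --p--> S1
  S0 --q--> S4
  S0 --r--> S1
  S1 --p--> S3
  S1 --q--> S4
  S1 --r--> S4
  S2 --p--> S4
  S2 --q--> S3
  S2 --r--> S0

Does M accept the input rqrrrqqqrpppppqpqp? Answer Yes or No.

Trace: S6 -r-> S2 -q-> S3 -r-> S6 -r-> S2 -r-> S0 -q-> S4 -q-> S0 -q-> S4 -r-> S3 -p-> S2 -p-> S4 -p-> S4 -p-> S4 -p-> S4 -q-> S0 -p-> S1 -q-> S4 -p-> S4
End state S4 is accepting.

Yes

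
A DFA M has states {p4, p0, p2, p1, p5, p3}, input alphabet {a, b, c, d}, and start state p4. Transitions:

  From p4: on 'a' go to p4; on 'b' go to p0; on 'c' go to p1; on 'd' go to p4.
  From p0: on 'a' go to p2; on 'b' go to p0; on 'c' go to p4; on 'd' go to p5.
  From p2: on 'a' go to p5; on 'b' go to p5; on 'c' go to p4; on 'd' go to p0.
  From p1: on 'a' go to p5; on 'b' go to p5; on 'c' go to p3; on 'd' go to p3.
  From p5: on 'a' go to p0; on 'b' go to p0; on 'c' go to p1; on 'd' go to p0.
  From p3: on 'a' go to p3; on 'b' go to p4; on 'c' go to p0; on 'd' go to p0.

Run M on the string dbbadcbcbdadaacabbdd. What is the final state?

p0

Trace: p4 -d-> p4 -b-> p0 -b-> p0 -a-> p2 -d-> p0 -c-> p4 -b-> p0 -c-> p4 -b-> p0 -d-> p5 -a-> p0 -d-> p5 -a-> p0 -a-> p2 -c-> p4 -a-> p4 -b-> p0 -b-> p0 -d-> p5 -d-> p0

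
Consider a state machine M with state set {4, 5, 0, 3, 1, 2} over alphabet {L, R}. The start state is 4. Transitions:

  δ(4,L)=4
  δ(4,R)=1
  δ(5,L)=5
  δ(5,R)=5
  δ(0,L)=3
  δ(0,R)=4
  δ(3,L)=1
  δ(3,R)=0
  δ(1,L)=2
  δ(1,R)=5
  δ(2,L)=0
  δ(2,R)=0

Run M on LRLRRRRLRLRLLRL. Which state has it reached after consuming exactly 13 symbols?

4 → 4 → 1 → 2 → 0 → 4 → 1 → 5 → 5 → 5 → 5 → 5 → 5 → 5
After 13 symbols: 5.

5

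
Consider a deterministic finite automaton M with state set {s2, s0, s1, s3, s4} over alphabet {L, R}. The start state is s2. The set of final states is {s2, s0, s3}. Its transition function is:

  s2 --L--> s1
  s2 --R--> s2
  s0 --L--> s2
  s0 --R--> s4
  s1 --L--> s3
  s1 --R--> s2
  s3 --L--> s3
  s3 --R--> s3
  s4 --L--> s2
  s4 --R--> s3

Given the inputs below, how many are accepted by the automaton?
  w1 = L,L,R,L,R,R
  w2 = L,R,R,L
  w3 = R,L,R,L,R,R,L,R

2

w1:
  start at s2
  read 'L': s2 → s1
  read 'L': s1 → s3
  read 'R': s3 → s3
  read 'L': s3 → s3
  read 'R': s3 → s3
  read 'R': s3 → s3
  end s3, accepted
w2:
  start at s2
  read 'L': s2 → s1
  read 'R': s1 → s2
  read 'R': s2 → s2
  read 'L': s2 → s1
  end s1, rejected
w3:
  start at s2
  read 'R': s2 → s2
  read 'L': s2 → s1
  read 'R': s1 → s2
  read 'L': s2 → s1
  read 'R': s1 → s2
  read 'R': s2 → s2
  read 'L': s2 → s1
  read 'R': s1 → s2
  end s2, accepted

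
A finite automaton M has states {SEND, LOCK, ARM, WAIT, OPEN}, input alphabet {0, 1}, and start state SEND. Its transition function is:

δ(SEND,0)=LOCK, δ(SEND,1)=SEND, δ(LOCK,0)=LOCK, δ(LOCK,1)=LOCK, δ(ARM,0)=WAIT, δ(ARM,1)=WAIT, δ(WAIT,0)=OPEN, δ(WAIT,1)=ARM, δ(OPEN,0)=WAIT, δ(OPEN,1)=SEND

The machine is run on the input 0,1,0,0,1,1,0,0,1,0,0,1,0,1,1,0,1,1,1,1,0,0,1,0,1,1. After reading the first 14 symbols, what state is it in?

SEND → LOCK → LOCK → LOCK → LOCK → LOCK → LOCK → LOCK → LOCK → LOCK → LOCK → LOCK → LOCK → LOCK → LOCK
After 14 symbols: LOCK.

LOCK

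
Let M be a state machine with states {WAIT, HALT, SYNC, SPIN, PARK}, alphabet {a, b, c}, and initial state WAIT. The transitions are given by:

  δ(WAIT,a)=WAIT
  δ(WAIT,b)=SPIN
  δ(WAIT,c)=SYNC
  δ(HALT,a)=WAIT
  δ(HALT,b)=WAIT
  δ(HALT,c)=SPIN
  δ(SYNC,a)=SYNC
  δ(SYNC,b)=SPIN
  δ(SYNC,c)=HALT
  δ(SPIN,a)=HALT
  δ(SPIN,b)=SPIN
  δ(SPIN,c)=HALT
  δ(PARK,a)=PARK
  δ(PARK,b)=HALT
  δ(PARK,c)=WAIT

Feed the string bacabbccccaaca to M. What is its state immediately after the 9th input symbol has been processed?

start at WAIT
read 'b': WAIT → SPIN
read 'a': SPIN → HALT
read 'c': HALT → SPIN
read 'a': SPIN → HALT
read 'b': HALT → WAIT
read 'b': WAIT → SPIN
read 'c': SPIN → HALT
read 'c': HALT → SPIN
read 'c': SPIN → HALT
After 9 symbols: HALT.

HALT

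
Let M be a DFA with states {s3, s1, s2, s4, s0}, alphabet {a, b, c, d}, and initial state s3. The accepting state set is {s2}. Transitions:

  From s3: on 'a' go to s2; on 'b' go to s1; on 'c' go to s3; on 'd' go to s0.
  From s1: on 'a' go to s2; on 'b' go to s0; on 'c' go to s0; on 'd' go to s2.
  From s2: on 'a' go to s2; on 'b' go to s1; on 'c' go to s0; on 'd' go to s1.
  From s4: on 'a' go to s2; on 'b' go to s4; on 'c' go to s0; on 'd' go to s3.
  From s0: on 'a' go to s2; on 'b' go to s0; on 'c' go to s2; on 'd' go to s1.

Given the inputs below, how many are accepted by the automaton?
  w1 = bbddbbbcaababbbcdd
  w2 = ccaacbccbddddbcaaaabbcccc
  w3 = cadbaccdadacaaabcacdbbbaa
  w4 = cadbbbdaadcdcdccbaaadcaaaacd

2

w1: Trace: s3 -b-> s1 -b-> s0 -d-> s1 -d-> s2 -b-> s1 -b-> s0 -b-> s0 -c-> s2 -a-> s2 -a-> s2 -b-> s1 -a-> s2 -b-> s1 -b-> s0 -b-> s0 -c-> s2 -d-> s1 -d-> s2  → end s2, accepted
w2: Trace: s3 -c-> s3 -c-> s3 -a-> s2 -a-> s2 -c-> s0 -b-> s0 -c-> s2 -c-> s0 -b-> s0 -d-> s1 -d-> s2 -d-> s1 -d-> s2 -b-> s1 -c-> s0 -a-> s2 -a-> s2 -a-> s2 -a-> s2 -b-> s1 -b-> s0 -c-> s2 -c-> s0 -c-> s2 -c-> s0  → end s0, rejected
w3: Trace: s3 -c-> s3 -a-> s2 -d-> s1 -b-> s0 -a-> s2 -c-> s0 -c-> s2 -d-> s1 -a-> s2 -d-> s1 -a-> s2 -c-> s0 -a-> s2 -a-> s2 -a-> s2 -b-> s1 -c-> s0 -a-> s2 -c-> s0 -d-> s1 -b-> s0 -b-> s0 -b-> s0 -a-> s2 -a-> s2  → end s2, accepted
w4: Trace: s3 -c-> s3 -a-> s2 -d-> s1 -b-> s0 -b-> s0 -b-> s0 -d-> s1 -a-> s2 -a-> s2 -d-> s1 -c-> s0 -d-> s1 -c-> s0 -d-> s1 -c-> s0 -c-> s2 -b-> s1 -a-> s2 -a-> s2 -a-> s2 -d-> s1 -c-> s0 -a-> s2 -a-> s2 -a-> s2 -a-> s2 -c-> s0 -d-> s1  → end s1, rejected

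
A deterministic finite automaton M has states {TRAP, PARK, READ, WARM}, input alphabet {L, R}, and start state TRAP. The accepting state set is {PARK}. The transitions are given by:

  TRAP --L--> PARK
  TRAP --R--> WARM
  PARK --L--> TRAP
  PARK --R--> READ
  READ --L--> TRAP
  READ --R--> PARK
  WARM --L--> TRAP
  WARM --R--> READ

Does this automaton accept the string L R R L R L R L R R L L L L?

start at TRAP
read 'L': TRAP → PARK
read 'R': PARK → READ
read 'R': READ → PARK
read 'L': PARK → TRAP
read 'R': TRAP → WARM
read 'L': WARM → TRAP
read 'R': TRAP → WARM
read 'L': WARM → TRAP
read 'R': TRAP → WARM
read 'R': WARM → READ
read 'L': READ → TRAP
read 'L': TRAP → PARK
read 'L': PARK → TRAP
read 'L': TRAP → PARK
End state PARK is accepting.

Yes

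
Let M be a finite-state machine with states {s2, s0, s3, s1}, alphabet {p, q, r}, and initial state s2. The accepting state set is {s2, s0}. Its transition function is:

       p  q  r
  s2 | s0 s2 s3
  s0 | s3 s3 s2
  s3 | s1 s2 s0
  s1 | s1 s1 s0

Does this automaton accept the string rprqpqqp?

No

start at s2
read 'r': s2 → s3
read 'p': s3 → s1
read 'r': s1 → s0
read 'q': s0 → s3
read 'p': s3 → s1
read 'q': s1 → s1
read 'q': s1 → s1
read 'p': s1 → s1
End state s1 is not accepting.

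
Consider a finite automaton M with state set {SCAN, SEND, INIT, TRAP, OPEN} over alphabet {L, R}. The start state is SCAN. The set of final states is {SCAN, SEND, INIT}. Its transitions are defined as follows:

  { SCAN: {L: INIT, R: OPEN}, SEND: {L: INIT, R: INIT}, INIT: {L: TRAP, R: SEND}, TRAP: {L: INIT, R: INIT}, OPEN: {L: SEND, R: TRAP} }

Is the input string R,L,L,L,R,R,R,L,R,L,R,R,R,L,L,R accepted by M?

SCAN → OPEN → SEND → INIT → TRAP → INIT → SEND → INIT → TRAP → INIT → TRAP → INIT → SEND → INIT → TRAP → INIT → SEND
End state SEND is accepting.

Yes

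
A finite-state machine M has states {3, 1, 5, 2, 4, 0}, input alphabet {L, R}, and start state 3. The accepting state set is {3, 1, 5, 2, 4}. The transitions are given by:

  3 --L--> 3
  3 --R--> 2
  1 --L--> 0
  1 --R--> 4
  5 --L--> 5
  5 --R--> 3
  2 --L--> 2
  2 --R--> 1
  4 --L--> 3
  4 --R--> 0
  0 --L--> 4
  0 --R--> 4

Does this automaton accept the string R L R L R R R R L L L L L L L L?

start at 3
read 'R': 3 → 2
read 'L': 2 → 2
read 'R': 2 → 1
read 'L': 1 → 0
read 'R': 0 → 4
read 'R': 4 → 0
read 'R': 0 → 4
read 'R': 4 → 0
read 'L': 0 → 4
read 'L': 4 → 3
read 'L': 3 → 3
read 'L': 3 → 3
read 'L': 3 → 3
read 'L': 3 → 3
read 'L': 3 → 3
read 'L': 3 → 3
End state 3 is accepting.

Yes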